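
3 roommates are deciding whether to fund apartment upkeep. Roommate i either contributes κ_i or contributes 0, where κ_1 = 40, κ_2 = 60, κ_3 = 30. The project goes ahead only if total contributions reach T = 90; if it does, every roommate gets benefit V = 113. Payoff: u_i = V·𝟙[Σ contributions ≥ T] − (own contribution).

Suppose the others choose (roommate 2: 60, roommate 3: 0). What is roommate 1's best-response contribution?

40

Others' total = 60. Contributing 40 brings total to 100 ≥ 90: gain V − κ_1 = 73.
Best response: 40.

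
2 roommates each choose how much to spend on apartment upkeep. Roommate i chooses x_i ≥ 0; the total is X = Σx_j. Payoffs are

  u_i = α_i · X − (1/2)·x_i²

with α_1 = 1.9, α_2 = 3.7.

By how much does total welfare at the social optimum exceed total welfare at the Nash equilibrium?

Roommate i's FOC: ∂u_i/∂x_i = α_i − x_i = 0, so x_i* = α_i.
NE contributions = (1.9, 3.7); X = 5.6.
W^NE = (Σα)·X − ½Σα_i² = 5.6² − ½·17.3 = 22.71.
Planner sets x_i = Σα_j = 5.6 for every i, so X^SO = 2·5.6 = 11.2.
W^SO = (Σα)·X^SO − ½·2·(Σα)² = (2/2)·5.6² = 31.36.
Deadweight loss = W^SO − W^NE = 8.65.

8.65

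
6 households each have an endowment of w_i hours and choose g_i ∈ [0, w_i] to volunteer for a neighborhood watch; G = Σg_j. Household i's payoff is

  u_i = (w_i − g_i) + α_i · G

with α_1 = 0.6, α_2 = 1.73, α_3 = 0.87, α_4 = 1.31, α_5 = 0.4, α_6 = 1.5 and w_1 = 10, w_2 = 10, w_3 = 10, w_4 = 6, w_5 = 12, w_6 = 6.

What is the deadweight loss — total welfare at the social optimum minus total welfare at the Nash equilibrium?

173.12

∂u_i/∂g_i = α_i − 1, so household i contributes w_i if α_i > 1, else 0.
α_i > 1 for i ∈ {2, 4, 6}; NE contributions (0, 10, 0, 6, 0, 6), G = 22.
W^NE = Σw_i − G^NE + (Σα_i)·G^NE = 54 + 5.41·22 = 173.02.
Planner: ∂(Σu_j)/∂g_i = Σα_j − 1 = 5.41 > 0, so everyone contributes w_i; G^SO = 54, W^SO = 54 + 5.41·54 = 346.14.
Deadweight loss = 173.12.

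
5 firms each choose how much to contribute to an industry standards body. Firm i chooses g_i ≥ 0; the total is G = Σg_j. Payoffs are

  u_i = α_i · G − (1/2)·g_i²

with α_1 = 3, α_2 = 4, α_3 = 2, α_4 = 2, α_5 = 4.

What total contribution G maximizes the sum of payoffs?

Planner FOC: ∂(Σu_j)/∂g_i = (Σα_j) − g_i = 0, so g_i^SO = Σα_j = 15 for every i; G^SO = 75.

75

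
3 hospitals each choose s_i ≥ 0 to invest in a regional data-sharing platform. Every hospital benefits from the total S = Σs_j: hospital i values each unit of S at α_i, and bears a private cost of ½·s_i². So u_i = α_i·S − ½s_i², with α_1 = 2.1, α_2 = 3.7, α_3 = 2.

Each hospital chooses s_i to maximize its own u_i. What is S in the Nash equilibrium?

Hospital i's FOC: ∂u_i/∂s_i = α_i − s_i = 0, so s_i* = α_i.
NE contributions = (2.1, 3.7, 2); S = 7.8.

7.8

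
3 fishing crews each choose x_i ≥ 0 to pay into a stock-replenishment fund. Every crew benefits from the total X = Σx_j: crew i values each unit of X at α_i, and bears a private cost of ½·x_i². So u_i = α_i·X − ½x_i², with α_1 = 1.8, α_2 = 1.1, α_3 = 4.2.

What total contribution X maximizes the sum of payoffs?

Planner FOC: ∂(Σu_j)/∂x_i = (Σα_j) − x_i = 0, so x_i^SO = Σα_j = 7.1 for every i; X^SO = 21.3.

21.3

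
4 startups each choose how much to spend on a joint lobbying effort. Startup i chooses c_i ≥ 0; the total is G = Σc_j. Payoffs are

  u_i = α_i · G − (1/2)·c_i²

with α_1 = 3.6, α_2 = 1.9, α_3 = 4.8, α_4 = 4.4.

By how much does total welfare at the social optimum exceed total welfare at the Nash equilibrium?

245.575

Startup i's FOC: ∂u_i/∂c_i = α_i − c_i = 0, so c_i* = α_i.
NE contributions = (3.6, 1.9, 4.8, 4.4); G = 14.7.
W^NE = (Σα)·G − ½Σα_i² = 14.7² − ½·58.97 = 186.605.
Planner sets c_i = Σα_j = 14.7 for every i, so G^SO = 4·14.7 = 58.8.
W^SO = (Σα)·G^SO − ½·4·(Σα)² = (4/2)·14.7² = 432.18.
Deadweight loss = W^SO − W^NE = 245.575.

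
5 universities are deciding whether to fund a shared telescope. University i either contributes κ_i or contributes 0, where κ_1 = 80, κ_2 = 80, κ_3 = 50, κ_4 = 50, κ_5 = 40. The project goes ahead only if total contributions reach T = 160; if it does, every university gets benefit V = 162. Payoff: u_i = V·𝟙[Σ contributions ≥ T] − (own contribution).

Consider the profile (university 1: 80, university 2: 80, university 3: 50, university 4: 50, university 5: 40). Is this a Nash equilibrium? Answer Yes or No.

Total = 300 ≥ 160: provided.
University 1 (pledges 80, payoff 82): dropping to 0 → total 220, payoff 162. Profitable deviation.

No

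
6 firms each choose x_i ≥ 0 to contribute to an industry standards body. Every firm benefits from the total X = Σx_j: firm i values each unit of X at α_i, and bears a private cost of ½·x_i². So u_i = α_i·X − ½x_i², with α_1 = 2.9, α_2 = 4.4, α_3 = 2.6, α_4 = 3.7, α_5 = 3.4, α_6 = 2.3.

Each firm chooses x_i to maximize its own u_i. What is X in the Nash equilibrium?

Firm i's FOC: ∂u_i/∂x_i = α_i − x_i = 0, so x_i* = α_i.
NE contributions = (2.9, 4.4, 2.6, 3.7, 3.4, 2.3); X = 19.3.

19.3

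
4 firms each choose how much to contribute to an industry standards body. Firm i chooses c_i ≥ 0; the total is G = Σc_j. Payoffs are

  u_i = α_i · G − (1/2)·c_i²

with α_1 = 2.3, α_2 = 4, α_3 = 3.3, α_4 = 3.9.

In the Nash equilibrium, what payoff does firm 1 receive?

28.405

Firm i's FOC: ∂u_i/∂c_i = α_i − c_i = 0, so c_i* = α_i.
NE contributions = (2.3, 4, 3.3, 3.9); G = 13.5.
u_1 = α_1·G − ½·(c_1)² = 2.3·13.5 − ½·2.3² = 28.405.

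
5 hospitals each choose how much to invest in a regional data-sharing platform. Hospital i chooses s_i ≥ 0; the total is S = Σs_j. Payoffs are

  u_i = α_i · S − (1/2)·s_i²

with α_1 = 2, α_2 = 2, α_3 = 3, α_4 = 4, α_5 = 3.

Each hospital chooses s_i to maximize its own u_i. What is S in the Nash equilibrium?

Hospital i's FOC: ∂u_i/∂s_i = α_i − s_i = 0, so s_i* = α_i.
NE contributions = (2, 2, 3, 4, 3); S = 14.

14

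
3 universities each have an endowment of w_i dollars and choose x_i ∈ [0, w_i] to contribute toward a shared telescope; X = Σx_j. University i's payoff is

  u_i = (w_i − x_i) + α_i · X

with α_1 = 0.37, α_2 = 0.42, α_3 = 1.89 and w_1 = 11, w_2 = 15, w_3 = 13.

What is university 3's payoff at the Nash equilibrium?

24.57

∂u_i/∂x_i = α_i − 1, so university i contributes w_i if α_i > 1, else 0.
α_i > 1 for i ∈ {3}; NE contributions (0, 0, 13), X = 13.
u_3 = (13 − 13) + 1.89·13 = 24.57.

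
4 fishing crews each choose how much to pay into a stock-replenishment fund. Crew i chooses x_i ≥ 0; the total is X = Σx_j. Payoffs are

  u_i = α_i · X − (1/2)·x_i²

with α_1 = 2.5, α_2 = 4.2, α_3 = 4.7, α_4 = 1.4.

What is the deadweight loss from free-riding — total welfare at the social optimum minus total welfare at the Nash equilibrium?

187.81

Crew i's FOC: ∂u_i/∂x_i = α_i − x_i = 0, so x_i* = α_i.
NE contributions = (2.5, 4.2, 4.7, 1.4); X = 12.8.
W^NE = (Σα)·X − ½Σα_i² = 12.8² − ½·47.94 = 139.87.
Planner sets x_i = Σα_j = 12.8 for every i, so X^SO = 4·12.8 = 51.2.
W^SO = (Σα)·X^SO − ½·4·(Σα)² = (4/2)·12.8² = 327.68.
Deadweight loss = W^SO − W^NE = 187.81.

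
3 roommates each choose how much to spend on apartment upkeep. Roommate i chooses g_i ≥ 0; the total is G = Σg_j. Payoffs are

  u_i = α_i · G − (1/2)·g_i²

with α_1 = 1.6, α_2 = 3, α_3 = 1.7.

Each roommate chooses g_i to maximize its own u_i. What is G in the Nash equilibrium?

Roommate i's FOC: ∂u_i/∂g_i = α_i − g_i = 0, so g_i* = α_i.
NE contributions = (1.6, 3, 1.7); G = 6.3.

6.3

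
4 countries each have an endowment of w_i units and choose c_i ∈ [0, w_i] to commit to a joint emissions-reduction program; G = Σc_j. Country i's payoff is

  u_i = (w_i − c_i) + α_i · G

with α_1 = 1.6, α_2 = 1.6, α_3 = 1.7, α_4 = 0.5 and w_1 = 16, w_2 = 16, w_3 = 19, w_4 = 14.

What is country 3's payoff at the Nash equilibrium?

∂u_i/∂c_i = α_i − 1, so country i contributes w_i if α_i > 1, else 0.
α_i > 1 for i ∈ {1, 2, 3}; NE contributions (16, 16, 19, 0), G = 51.
u_3 = (19 − 19) + 1.7·51 = 86.7.

86.7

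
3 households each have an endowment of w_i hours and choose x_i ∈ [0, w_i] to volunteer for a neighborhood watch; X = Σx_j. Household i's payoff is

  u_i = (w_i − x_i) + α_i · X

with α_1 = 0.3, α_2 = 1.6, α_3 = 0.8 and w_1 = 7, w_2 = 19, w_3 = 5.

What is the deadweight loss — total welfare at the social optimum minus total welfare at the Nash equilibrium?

20.4

∂u_i/∂x_i = α_i − 1, so household i contributes w_i if α_i > 1, else 0.
α_i > 1 for i ∈ {2}; NE contributions (0, 19, 0), X = 19.
W^NE = Σw_i − X^NE + (Σα_i)·X^NE = 31 + 1.7·19 = 63.3.
Planner: ∂(Σu_j)/∂x_i = Σα_j − 1 = 1.7 > 0, so everyone contributes w_i; X^SO = 31, W^SO = 31 + 1.7·31 = 83.7.
Deadweight loss = 20.4.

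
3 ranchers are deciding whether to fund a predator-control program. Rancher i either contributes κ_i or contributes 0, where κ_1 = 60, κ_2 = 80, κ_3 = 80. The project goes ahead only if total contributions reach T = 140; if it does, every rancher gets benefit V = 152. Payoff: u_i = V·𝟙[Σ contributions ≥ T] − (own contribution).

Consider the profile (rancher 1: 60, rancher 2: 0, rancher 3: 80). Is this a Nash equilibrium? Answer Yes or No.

Yes

Total = 140 ≥ 140: provided.
Rancher 1 (pledges 60, payoff 92): dropping to 0 → total 80, payoff 0. No gain.
Rancher 2 (pledges 0, payoff 152): pledging 80 → total 220, payoff 72. No gain.
Rancher 3 (pledges 80, payoff 72): dropping to 0 → total 60, payoff 0. No gain.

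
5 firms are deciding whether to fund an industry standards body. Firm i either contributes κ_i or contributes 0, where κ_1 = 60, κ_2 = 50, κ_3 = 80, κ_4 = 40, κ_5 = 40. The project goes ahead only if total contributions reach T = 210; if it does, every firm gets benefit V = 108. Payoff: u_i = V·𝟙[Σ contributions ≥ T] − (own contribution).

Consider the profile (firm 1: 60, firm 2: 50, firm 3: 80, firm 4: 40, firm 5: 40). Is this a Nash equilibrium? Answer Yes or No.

Total = 270 ≥ 210: provided.
Firm 1 (pledges 60, payoff 48): dropping to 0 → total 210, payoff 108. Profitable deviation.

No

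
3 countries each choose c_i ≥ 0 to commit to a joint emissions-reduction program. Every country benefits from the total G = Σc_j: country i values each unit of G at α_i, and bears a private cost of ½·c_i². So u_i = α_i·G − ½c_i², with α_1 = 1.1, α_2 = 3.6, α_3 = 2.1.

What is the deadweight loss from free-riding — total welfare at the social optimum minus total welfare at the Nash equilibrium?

Country i's FOC: ∂u_i/∂c_i = α_i − c_i = 0, so c_i* = α_i.
NE contributions = (1.1, 3.6, 2.1); G = 6.8.
W^NE = (Σα)·G − ½Σα_i² = 6.8² − ½·18.58 = 36.95.
Planner sets c_i = Σα_j = 6.8 for every i, so G^SO = 3·6.8 = 20.4.
W^SO = (Σα)·G^SO − ½·3·(Σα)² = (3/2)·6.8² = 69.36.
Deadweight loss = W^SO − W^NE = 32.41.

32.41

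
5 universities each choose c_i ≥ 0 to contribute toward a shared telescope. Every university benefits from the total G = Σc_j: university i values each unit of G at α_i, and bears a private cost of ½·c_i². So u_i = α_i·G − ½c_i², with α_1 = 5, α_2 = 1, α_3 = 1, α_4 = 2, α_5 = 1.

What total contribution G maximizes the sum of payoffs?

Planner FOC: ∂(Σu_j)/∂c_i = (Σα_j) − c_i = 0, so c_i^SO = Σα_j = 10 for every i; G^SO = 50.

50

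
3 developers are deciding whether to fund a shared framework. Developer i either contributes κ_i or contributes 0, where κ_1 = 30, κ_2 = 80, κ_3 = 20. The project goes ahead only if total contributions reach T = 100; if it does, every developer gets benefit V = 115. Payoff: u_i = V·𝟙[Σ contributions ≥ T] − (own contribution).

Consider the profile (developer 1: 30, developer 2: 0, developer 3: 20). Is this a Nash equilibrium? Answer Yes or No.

Total = 50 < 100: not provided.
Developer 1 (pledges 30, payoff -30): dropping to 0 → total 20, payoff 0. Profitable deviation.

No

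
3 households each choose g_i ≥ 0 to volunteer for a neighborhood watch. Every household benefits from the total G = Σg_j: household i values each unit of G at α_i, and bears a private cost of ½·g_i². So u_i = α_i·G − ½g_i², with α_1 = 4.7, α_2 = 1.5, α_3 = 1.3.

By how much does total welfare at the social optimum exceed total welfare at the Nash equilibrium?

41.14

Household i's FOC: ∂u_i/∂g_i = α_i − g_i = 0, so g_i* = α_i.
NE contributions = (4.7, 1.5, 1.3); G = 7.5.
W^NE = (Σα)·G − ½Σα_i² = 7.5² − ½·26.03 = 43.235.
Planner sets g_i = Σα_j = 7.5 for every i, so G^SO = 3·7.5 = 22.5.
W^SO = (Σα)·G^SO − ½·3·(Σα)² = (3/2)·7.5² = 84.375.
Deadweight loss = W^SO − W^NE = 41.14.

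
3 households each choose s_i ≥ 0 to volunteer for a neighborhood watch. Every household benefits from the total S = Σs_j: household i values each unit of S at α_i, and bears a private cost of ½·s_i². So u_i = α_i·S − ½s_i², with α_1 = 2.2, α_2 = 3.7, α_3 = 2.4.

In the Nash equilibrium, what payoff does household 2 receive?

Household i's FOC: ∂u_i/∂s_i = α_i − s_i = 0, so s_i* = α_i.
NE contributions = (2.2, 3.7, 2.4); S = 8.3.
u_2 = α_2·S − ½·(s_2)² = 3.7·8.3 − ½·3.7² = 23.865.

23.865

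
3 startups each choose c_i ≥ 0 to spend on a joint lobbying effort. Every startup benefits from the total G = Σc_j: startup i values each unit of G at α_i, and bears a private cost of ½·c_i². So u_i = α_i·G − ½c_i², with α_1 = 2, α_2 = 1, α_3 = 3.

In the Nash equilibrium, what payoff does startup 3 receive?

13.5

Startup i's FOC: ∂u_i/∂c_i = α_i − c_i = 0, so c_i* = α_i.
NE contributions = (2, 1, 3); G = 6.
u_3 = α_3·G − ½·(c_3)² = 3·6 − ½·3² = 13.5.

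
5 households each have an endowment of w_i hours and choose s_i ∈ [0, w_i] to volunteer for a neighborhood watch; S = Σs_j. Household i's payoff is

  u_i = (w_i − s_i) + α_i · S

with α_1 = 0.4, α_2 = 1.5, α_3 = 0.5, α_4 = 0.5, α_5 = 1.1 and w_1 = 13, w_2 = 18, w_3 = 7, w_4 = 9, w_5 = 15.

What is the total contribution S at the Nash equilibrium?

33

∂u_i/∂s_i = α_i − 1, so household i contributes w_i if α_i > 1, else 0.
α_i > 1 for i ∈ {2, 5}; NE contributions (0, 18, 0, 0, 15), S = 33.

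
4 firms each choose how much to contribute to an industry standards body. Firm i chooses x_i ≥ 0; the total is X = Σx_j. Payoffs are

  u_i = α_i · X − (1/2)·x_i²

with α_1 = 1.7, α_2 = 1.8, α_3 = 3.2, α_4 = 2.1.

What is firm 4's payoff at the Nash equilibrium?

Firm i's FOC: ∂u_i/∂x_i = α_i − x_i = 0, so x_i* = α_i.
NE contributions = (1.7, 1.8, 3.2, 2.1); X = 8.8.
u_4 = α_4·X − ½·(x_4)² = 2.1·8.8 − ½·2.1² = 16.275.

16.275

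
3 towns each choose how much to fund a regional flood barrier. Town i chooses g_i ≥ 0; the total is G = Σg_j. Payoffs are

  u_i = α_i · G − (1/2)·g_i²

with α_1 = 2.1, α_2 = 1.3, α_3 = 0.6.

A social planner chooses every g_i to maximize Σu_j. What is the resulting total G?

12

Planner FOC: ∂(Σu_j)/∂g_i = (Σα_j) − g_i = 0, so g_i^SO = Σα_j = 4 for every i; G^SO = 12.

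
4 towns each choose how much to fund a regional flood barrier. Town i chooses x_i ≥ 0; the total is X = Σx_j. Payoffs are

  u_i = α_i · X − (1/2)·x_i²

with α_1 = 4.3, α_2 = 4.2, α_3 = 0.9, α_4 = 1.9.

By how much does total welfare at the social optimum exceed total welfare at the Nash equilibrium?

Town i's FOC: ∂u_i/∂x_i = α_i − x_i = 0, so x_i* = α_i.
NE contributions = (4.3, 4.2, 0.9, 1.9); X = 11.3.
W^NE = (Σα)·X − ½Σα_i² = 11.3² − ½·40.55 = 107.415.
Planner sets x_i = Σα_j = 11.3 for every i, so X^SO = 4·11.3 = 45.2.
W^SO = (Σα)·X^SO − ½·4·(Σα)² = (4/2)·11.3² = 255.38.
Deadweight loss = W^SO − W^NE = 147.965.

147.965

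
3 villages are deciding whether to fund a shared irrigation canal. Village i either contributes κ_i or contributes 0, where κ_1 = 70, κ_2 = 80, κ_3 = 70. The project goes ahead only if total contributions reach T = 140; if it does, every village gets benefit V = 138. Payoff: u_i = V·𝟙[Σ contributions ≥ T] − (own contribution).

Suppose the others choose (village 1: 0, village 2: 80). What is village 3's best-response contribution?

Others' total = 80. Contributing 70 brings total to 150 ≥ 140: gain V − κ_3 = 68.
Best response: 70.

70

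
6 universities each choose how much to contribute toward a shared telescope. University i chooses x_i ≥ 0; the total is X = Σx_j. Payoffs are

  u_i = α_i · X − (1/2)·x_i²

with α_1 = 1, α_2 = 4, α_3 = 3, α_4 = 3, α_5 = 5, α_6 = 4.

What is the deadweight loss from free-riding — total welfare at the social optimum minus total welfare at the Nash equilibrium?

838

University i's FOC: ∂u_i/∂x_i = α_i − x_i = 0, so x_i* = α_i.
NE contributions = (1, 4, 3, 3, 5, 4); X = 20.
W^NE = (Σα)·X − ½Σα_i² = 20² − ½·76 = 362.
Planner sets x_i = Σα_j = 20 for every i, so X^SO = 6·20 = 120.
W^SO = (Σα)·X^SO − ½·6·(Σα)² = (6/2)·20² = 1200.
Deadweight loss = W^SO − W^NE = 838.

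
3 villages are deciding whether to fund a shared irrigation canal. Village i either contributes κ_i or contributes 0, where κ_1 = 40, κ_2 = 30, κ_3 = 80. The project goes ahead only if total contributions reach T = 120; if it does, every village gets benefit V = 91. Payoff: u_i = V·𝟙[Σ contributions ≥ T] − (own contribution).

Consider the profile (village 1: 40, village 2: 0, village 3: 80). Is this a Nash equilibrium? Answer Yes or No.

Total = 120 ≥ 120: provided.
Village 1 (pledges 40, payoff 51): dropping to 0 → total 80, payoff 0. No gain.
Village 2 (pledges 0, payoff 91): pledging 30 → total 150, payoff 61. No gain.
Village 3 (pledges 80, payoff 11): dropping to 0 → total 40, payoff 0. No gain.

Yes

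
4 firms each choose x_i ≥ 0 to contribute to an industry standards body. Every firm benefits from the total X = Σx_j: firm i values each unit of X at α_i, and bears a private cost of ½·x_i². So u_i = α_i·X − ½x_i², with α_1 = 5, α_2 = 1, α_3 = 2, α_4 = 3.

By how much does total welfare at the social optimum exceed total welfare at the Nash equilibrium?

140.5

Firm i's FOC: ∂u_i/∂x_i = α_i − x_i = 0, so x_i* = α_i.
NE contributions = (5, 1, 2, 3); X = 11.
W^NE = (Σα)·X − ½Σα_i² = 11² − ½·39 = 101.5.
Planner sets x_i = Σα_j = 11 for every i, so X^SO = 4·11 = 44.
W^SO = (Σα)·X^SO − ½·4·(Σα)² = (4/2)·11² = 242.
Deadweight loss = W^SO − W^NE = 140.5.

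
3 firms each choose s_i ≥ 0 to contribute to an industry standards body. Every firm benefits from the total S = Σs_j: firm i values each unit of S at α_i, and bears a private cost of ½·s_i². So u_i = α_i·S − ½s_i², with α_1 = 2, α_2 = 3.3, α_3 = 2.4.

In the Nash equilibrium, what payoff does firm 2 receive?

Firm i's FOC: ∂u_i/∂s_i = α_i − s_i = 0, so s_i* = α_i.
NE contributions = (2, 3.3, 2.4); S = 7.7.
u_2 = α_2·S − ½·(s_2)² = 3.3·7.7 − ½·3.3² = 19.965.

19.965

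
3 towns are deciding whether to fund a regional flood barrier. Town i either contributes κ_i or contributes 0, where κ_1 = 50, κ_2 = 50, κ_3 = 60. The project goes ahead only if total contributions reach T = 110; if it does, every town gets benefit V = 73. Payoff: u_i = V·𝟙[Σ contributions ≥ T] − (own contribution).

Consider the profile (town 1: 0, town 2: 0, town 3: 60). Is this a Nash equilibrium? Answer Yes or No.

No

Total = 60 < 110: not provided.
Town 1 (pledges 0, payoff 0): pledging 50 → total 110, payoff 23. Profitable deviation.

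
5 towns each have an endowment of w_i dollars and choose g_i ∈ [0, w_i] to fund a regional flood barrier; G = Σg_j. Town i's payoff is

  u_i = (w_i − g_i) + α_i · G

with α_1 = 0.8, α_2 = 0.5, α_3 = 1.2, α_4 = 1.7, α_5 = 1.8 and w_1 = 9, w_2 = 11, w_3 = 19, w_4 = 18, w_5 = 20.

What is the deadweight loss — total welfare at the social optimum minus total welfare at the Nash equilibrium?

100

∂u_i/∂g_i = α_i − 1, so town i contributes w_i if α_i > 1, else 0.
α_i > 1 for i ∈ {3, 4, 5}; NE contributions (0, 0, 19, 18, 20), G = 57.
W^NE = Σw_i − G^NE + (Σα_i)·G^NE = 77 + 5·57 = 362.
Planner: ∂(Σu_j)/∂g_i = Σα_j − 1 = 5 > 0, so everyone contributes w_i; G^SO = 77, W^SO = 77 + 5·77 = 462.
Deadweight loss = 100.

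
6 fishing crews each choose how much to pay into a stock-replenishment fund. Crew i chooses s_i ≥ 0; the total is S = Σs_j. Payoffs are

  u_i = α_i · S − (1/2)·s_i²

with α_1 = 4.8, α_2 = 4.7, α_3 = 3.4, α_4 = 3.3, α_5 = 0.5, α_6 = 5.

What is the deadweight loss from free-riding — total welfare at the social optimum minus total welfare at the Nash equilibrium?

988.195

Crew i's FOC: ∂u_i/∂s_i = α_i − s_i = 0, so s_i* = α_i.
NE contributions = (4.8, 4.7, 3.4, 3.3, 0.5, 5); S = 21.7.
W^NE = (Σα)·S − ½Σα_i² = 21.7² − ½·92.83 = 424.475.
Planner sets s_i = Σα_j = 21.7 for every i, so S^SO = 6·21.7 = 130.2.
W^SO = (Σα)·S^SO − ½·6·(Σα)² = (6/2)·21.7² = 1412.67.
Deadweight loss = W^SO − W^NE = 988.195.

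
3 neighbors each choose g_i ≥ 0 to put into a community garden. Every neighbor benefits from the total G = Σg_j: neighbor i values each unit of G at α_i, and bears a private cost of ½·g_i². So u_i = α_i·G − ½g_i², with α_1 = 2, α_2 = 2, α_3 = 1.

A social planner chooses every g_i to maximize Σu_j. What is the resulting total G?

Planner FOC: ∂(Σu_j)/∂g_i = (Σα_j) − g_i = 0, so g_i^SO = Σα_j = 5 for every i; G^SO = 15.

15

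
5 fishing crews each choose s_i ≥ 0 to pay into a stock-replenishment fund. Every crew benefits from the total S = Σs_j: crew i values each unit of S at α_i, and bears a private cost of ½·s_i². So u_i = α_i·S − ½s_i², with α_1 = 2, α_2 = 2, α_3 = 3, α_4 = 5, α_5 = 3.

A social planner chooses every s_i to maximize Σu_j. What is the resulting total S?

75

Planner FOC: ∂(Σu_j)/∂s_i = (Σα_j) − s_i = 0, so s_i^SO = Σα_j = 15 for every i; S^SO = 75.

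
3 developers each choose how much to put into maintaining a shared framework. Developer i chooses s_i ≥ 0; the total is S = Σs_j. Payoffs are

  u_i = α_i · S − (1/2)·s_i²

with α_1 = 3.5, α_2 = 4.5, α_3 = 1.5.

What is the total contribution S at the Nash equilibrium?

Developer i's FOC: ∂u_i/∂s_i = α_i − s_i = 0, so s_i* = α_i.
NE contributions = (3.5, 4.5, 1.5); S = 9.5.

9.5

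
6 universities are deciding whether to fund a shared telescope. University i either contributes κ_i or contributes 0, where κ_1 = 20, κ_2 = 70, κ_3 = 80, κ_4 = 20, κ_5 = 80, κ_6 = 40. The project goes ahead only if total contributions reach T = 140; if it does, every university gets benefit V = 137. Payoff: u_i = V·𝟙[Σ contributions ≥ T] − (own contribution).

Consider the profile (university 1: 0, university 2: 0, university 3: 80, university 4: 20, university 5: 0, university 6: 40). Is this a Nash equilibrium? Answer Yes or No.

Total = 140 ≥ 140: provided.
University 1 (pledges 0, payoff 137): pledging 20 → total 160, payoff 117. No gain.
University 2 (pledges 0, payoff 137): pledging 70 → total 210, payoff 67. No gain.
University 3 (pledges 80, payoff 57): dropping to 0 → total 60, payoff 0. No gain.
University 4 (pledges 20, payoff 117): dropping to 0 → total 120, payoff 0. No gain.
University 5 (pledges 0, payoff 137): pledging 80 → total 220, payoff 57. No gain.
University 6 (pledges 40, payoff 97): dropping to 0 → total 100, payoff 0. No gain.

Yes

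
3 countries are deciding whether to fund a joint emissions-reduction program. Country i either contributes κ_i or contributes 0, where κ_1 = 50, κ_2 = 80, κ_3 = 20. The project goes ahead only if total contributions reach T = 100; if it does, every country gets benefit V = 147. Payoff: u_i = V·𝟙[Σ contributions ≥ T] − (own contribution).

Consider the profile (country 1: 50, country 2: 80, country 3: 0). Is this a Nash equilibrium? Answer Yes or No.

Yes

Total = 130 ≥ 100: provided.
Country 1 (pledges 50, payoff 97): dropping to 0 → total 80, payoff 0. No gain.
Country 2 (pledges 80, payoff 67): dropping to 0 → total 50, payoff 0. No gain.
Country 3 (pledges 0, payoff 147): pledging 20 → total 150, payoff 127. No gain.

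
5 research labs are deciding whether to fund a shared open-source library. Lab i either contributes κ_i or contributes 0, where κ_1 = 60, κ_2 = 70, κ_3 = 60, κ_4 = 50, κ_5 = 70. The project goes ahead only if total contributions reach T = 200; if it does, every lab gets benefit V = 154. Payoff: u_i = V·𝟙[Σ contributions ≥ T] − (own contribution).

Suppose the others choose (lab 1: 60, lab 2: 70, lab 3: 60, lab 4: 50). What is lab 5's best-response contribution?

Others' total = 240 ≥ 200; contributing adds cost 70 for no extra benefit.
Best response: 0.

0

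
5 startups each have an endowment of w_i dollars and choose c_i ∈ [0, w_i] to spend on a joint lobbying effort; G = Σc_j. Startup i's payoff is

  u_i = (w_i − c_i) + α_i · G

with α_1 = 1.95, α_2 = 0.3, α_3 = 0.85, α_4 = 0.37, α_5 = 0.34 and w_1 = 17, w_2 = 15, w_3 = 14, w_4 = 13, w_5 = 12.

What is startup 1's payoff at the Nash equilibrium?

33.15

∂u_i/∂c_i = α_i − 1, so startup i contributes w_i if α_i > 1, else 0.
α_i > 1 for i ∈ {1}; NE contributions (17, 0, 0, 0, 0), G = 17.
u_1 = (17 − 17) + 1.95·17 = 33.15.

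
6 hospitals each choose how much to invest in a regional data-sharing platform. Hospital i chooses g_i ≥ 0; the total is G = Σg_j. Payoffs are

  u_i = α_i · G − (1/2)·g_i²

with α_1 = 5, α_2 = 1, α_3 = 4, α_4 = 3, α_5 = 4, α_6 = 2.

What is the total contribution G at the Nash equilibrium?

Hospital i's FOC: ∂u_i/∂g_i = α_i − g_i = 0, so g_i* = α_i.
NE contributions = (5, 1, 4, 3, 4, 2); G = 19.

19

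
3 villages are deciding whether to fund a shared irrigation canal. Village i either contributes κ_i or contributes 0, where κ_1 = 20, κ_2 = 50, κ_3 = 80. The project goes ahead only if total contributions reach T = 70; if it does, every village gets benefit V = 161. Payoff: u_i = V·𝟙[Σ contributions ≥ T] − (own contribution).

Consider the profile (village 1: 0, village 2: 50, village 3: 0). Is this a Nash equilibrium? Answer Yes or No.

Total = 50 < 70: not provided.
Village 1 (pledges 0, payoff 0): pledging 20 → total 70, payoff 141. Profitable deviation.

No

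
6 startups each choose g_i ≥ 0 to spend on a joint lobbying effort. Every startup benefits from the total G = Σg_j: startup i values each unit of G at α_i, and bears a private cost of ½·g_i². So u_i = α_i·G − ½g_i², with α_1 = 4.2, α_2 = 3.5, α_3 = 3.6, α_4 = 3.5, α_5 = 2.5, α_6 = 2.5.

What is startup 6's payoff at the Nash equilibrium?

46.375

Startup i's FOC: ∂u_i/∂g_i = α_i − g_i = 0, so g_i* = α_i.
NE contributions = (4.2, 3.5, 3.6, 3.5, 2.5, 2.5); G = 19.8.
u_6 = α_6·G − ½·(g_6)² = 2.5·19.8 − ½·2.5² = 46.375.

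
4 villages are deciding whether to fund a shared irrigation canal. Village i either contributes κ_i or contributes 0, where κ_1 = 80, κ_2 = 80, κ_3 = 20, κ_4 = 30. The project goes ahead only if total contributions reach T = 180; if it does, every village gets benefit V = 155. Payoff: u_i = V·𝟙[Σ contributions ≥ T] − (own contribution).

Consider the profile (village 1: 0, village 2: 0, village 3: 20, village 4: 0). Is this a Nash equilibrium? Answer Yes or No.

Total = 20 < 180: not provided.
Village 1 (pledges 0, payoff 0): pledging 80 → total 100, payoff -80. No gain.
Village 2 (pledges 0, payoff 0): pledging 80 → total 100, payoff -80. No gain.
Village 3 (pledges 20, payoff -20): dropping to 0 → total 0, payoff 0. Profitable deviation.

No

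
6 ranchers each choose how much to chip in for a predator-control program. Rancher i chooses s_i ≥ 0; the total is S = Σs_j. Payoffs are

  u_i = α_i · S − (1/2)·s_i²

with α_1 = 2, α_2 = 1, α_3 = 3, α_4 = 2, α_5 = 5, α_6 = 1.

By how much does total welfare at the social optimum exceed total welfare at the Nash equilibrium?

414

Rancher i's FOC: ∂u_i/∂s_i = α_i − s_i = 0, so s_i* = α_i.
NE contributions = (2, 1, 3, 2, 5, 1); S = 14.
W^NE = (Σα)·S − ½Σα_i² = 14² − ½·44 = 174.
Planner sets s_i = Σα_j = 14 for every i, so S^SO = 6·14 = 84.
W^SO = (Σα)·S^SO − ½·6·(Σα)² = (6/2)·14² = 588.
Deadweight loss = W^SO − W^NE = 414.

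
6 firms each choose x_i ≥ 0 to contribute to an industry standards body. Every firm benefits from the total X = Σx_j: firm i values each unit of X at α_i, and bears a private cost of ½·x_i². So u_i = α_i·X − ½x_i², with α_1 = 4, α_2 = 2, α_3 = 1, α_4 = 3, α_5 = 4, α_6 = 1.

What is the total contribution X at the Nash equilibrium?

Firm i's FOC: ∂u_i/∂x_i = α_i − x_i = 0, so x_i* = α_i.
NE contributions = (4, 2, 1, 3, 4, 1); X = 15.

15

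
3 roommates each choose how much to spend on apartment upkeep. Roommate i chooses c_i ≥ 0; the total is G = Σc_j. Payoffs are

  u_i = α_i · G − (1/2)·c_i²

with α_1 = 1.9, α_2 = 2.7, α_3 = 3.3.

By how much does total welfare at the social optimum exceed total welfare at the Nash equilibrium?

Roommate i's FOC: ∂u_i/∂c_i = α_i − c_i = 0, so c_i* = α_i.
NE contributions = (1.9, 2.7, 3.3); G = 7.9.
W^NE = (Σα)·G − ½Σα_i² = 7.9² − ½·21.79 = 51.515.
Planner sets c_i = Σα_j = 7.9 for every i, so G^SO = 3·7.9 = 23.7.
W^SO = (Σα)·G^SO − ½·3·(Σα)² = (3/2)·7.9² = 93.615.
Deadweight loss = W^SO − W^NE = 42.1.

42.1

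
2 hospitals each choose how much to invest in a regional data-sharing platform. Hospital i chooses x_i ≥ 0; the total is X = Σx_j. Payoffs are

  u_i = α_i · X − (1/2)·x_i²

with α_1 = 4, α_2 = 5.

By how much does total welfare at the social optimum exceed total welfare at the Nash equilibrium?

20.5

Hospital i's FOC: ∂u_i/∂x_i = α_i − x_i = 0, so x_i* = α_i.
NE contributions = (4, 5); X = 9.
W^NE = (Σα)·X − ½Σα_i² = 9² − ½·41 = 60.5.
Planner sets x_i = Σα_j = 9 for every i, so X^SO = 2·9 = 18.
W^SO = (Σα)·X^SO − ½·2·(Σα)² = (2/2)·9² = 81.
Deadweight loss = W^SO − W^NE = 20.5.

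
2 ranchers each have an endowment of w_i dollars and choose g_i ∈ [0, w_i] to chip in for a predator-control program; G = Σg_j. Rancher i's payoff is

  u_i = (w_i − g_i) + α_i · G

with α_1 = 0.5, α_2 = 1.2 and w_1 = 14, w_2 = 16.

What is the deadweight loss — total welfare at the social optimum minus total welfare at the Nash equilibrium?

9.8

∂u_i/∂g_i = α_i − 1, so rancher i contributes w_i if α_i > 1, else 0.
α_i > 1 for i ∈ {2}; NE contributions (0, 16), G = 16.
W^NE = Σw_i − G^NE + (Σα_i)·G^NE = 30 + 0.7·16 = 41.2.
Planner: ∂(Σu_j)/∂g_i = Σα_j − 1 = 0.7 > 0, so everyone contributes w_i; G^SO = 30, W^SO = 30 + 0.7·30 = 51.
Deadweight loss = 9.8.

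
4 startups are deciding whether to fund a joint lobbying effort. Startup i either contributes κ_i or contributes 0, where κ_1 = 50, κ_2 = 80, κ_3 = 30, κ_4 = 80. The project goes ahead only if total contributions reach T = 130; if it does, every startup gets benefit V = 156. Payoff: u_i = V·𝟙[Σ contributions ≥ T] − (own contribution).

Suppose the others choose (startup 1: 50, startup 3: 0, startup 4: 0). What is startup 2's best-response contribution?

Others' total = 50. Contributing 80 brings total to 130 ≥ 130: gain V − κ_2 = 76.
Best response: 80.

80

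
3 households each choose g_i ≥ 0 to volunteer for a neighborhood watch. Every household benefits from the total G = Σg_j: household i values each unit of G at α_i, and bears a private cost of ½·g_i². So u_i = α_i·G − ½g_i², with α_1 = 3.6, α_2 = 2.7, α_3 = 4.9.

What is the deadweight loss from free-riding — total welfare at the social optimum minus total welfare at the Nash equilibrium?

Household i's FOC: ∂u_i/∂g_i = α_i − g_i = 0, so g_i* = α_i.
NE contributions = (3.6, 2.7, 4.9); G = 11.2.
W^NE = (Σα)·G − ½Σα_i² = 11.2² − ½·44.26 = 103.31.
Planner sets g_i = Σα_j = 11.2 for every i, so G^SO = 3·11.2 = 33.6.
W^SO = (Σα)·G^SO − ½·3·(Σα)² = (3/2)·11.2² = 188.16.
Deadweight loss = W^SO − W^NE = 84.85.

84.85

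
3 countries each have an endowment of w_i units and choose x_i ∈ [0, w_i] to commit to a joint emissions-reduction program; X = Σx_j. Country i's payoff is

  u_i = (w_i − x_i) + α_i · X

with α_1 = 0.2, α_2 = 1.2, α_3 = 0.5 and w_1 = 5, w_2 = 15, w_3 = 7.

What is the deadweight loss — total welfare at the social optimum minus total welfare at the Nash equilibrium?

∂u_i/∂x_i = α_i − 1, so country i contributes w_i if α_i > 1, else 0.
α_i > 1 for i ∈ {2}; NE contributions (0, 15, 0), X = 15.
W^NE = Σw_i − X^NE + (Σα_i)·X^NE = 27 + 0.9·15 = 40.5.
Planner: ∂(Σu_j)/∂x_i = Σα_j − 1 = 0.9 > 0, so everyone contributes w_i; X^SO = 27, W^SO = 27 + 0.9·27 = 51.3.
Deadweight loss = 10.8.

10.8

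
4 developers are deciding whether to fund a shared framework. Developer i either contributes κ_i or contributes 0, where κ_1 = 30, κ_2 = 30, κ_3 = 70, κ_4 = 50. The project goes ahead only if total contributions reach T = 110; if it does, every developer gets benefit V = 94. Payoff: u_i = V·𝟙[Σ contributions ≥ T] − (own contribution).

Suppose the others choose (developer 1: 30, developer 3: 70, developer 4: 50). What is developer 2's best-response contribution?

0

Others' total = 150 ≥ 110; contributing adds cost 30 for no extra benefit.
Best response: 0.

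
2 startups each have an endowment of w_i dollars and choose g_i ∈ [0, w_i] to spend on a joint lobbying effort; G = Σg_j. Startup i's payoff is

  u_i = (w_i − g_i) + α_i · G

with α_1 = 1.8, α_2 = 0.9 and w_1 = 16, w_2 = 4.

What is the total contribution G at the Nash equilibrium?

16

∂u_i/∂g_i = α_i − 1, so startup i contributes w_i if α_i > 1, else 0.
α_i > 1 for i ∈ {1}; NE contributions (16, 0), G = 16.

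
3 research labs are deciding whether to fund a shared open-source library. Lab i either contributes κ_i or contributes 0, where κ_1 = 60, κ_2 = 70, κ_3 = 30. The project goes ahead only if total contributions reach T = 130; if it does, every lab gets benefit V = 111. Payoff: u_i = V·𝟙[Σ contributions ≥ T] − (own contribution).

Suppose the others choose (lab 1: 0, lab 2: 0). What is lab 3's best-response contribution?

Others' total = 0. Even contributing 30 gives 30 < 130: no benefit either way.
Best response: 0.

0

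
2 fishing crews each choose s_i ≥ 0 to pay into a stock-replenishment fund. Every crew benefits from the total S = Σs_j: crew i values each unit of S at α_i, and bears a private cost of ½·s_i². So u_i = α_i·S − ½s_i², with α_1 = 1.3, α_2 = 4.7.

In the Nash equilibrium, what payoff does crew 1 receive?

6.955

Crew i's FOC: ∂u_i/∂s_i = α_i − s_i = 0, so s_i* = α_i.
NE contributions = (1.3, 4.7); S = 6.
u_1 = α_1·S − ½·(s_1)² = 1.3·6 − ½·1.3² = 6.955.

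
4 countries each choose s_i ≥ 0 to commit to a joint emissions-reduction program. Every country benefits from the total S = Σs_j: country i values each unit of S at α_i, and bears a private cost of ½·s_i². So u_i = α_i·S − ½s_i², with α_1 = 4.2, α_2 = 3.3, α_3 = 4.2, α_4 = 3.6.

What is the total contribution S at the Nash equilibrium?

15.3

Country i's FOC: ∂u_i/∂s_i = α_i − s_i = 0, so s_i* = α_i.
NE contributions = (4.2, 3.3, 4.2, 3.6); S = 15.3.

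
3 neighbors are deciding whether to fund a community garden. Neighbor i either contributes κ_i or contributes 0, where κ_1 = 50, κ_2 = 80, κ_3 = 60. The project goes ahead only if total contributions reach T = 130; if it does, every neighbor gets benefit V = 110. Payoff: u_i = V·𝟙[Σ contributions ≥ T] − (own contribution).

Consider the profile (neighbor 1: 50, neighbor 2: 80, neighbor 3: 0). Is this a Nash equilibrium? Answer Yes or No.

Yes

Total = 130 ≥ 130: provided.
Neighbor 1 (pledges 50, payoff 60): dropping to 0 → total 80, payoff 0. No gain.
Neighbor 2 (pledges 80, payoff 30): dropping to 0 → total 50, payoff 0. No gain.
Neighbor 3 (pledges 0, payoff 110): pledging 60 → total 190, payoff 50. No gain.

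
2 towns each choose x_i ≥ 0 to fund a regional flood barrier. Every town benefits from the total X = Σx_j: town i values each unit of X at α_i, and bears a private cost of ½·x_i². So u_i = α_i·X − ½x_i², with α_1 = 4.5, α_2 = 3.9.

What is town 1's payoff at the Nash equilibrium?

27.675

Town i's FOC: ∂u_i/∂x_i = α_i − x_i = 0, so x_i* = α_i.
NE contributions = (4.5, 3.9); X = 8.4.
u_1 = α_1·X − ½·(x_1)² = 4.5·8.4 − ½·4.5² = 27.675.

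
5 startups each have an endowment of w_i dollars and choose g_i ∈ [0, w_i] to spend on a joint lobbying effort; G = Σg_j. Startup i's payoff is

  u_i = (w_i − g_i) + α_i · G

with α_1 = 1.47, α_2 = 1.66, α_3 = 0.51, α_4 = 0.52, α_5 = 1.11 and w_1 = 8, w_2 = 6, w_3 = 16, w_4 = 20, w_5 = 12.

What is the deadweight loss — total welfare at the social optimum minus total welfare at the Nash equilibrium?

∂u_i/∂g_i = α_i − 1, so startup i contributes w_i if α_i > 1, else 0.
α_i > 1 for i ∈ {1, 2, 5}; NE contributions (8, 6, 0, 0, 12), G = 26.
W^NE = Σw_i − G^NE + (Σα_i)·G^NE = 62 + 4.27·26 = 173.02.
Planner: ∂(Σu_j)/∂g_i = Σα_j − 1 = 4.27 > 0, so everyone contributes w_i; G^SO = 62, W^SO = 62 + 4.27·62 = 326.74.
Deadweight loss = 153.72.

153.72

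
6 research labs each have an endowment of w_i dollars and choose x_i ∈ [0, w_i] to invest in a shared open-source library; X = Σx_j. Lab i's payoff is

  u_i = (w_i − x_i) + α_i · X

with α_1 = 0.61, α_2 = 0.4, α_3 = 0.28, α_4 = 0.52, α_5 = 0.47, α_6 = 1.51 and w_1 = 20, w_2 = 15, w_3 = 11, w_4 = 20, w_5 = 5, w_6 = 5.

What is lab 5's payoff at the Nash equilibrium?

7.35

∂u_i/∂x_i = α_i − 1, so lab i contributes w_i if α_i > 1, else 0.
α_i > 1 for i ∈ {6}; NE contributions (0, 0, 0, 0, 0, 5), X = 5.
u_5 = (5 − 0) + 0.47·5 = 7.35.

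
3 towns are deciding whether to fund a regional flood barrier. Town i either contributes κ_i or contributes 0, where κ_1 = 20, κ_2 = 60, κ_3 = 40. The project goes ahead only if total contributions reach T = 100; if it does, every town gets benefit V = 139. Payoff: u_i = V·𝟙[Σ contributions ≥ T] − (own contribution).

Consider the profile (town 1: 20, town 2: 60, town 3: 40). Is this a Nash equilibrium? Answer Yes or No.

No

Total = 120 ≥ 100: provided.
Town 1 (pledges 20, payoff 119): dropping to 0 → total 100, payoff 139. Profitable deviation.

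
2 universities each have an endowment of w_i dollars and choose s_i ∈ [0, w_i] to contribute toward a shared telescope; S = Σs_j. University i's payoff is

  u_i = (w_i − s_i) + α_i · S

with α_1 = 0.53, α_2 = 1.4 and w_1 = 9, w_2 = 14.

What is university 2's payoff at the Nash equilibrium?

19.6

∂u_i/∂s_i = α_i − 1, so university i contributes w_i if α_i > 1, else 0.
α_i > 1 for i ∈ {2}; NE contributions (0, 14), S = 14.
u_2 = (14 − 14) + 1.4·14 = 19.6.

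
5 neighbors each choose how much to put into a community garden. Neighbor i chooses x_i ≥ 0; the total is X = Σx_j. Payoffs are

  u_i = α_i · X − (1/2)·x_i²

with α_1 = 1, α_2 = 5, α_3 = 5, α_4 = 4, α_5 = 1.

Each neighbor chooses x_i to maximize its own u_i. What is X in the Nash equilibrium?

16

Neighbor i's FOC: ∂u_i/∂x_i = α_i − x_i = 0, so x_i* = α_i.
NE contributions = (1, 5, 5, 4, 1); X = 16.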